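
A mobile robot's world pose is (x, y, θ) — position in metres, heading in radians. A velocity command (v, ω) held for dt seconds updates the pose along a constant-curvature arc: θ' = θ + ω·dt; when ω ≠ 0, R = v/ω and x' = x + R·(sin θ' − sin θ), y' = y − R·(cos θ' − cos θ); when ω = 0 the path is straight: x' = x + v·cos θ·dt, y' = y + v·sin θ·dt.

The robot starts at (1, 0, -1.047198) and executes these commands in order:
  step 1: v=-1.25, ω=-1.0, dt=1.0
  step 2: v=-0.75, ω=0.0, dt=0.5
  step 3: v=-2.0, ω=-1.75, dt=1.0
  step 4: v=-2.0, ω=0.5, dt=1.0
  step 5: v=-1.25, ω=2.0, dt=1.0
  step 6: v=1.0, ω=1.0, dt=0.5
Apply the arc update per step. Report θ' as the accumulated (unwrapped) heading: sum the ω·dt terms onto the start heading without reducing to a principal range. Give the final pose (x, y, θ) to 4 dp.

step 1: θ'=-2.0472 (R=1.2500) → pose (0.9717, 1.1982, -2.0472)
step 2: θ'=-2.0472 (straight) → pose (1.1437, 1.5315, -2.0472)
step 3: θ'=-3.7972 (R=1.1429) → pose (2.8560, 1.9133, -3.7972)
step 4: θ'=-3.2972 (R=-4.0000) → pose (4.6747, 1.1323, -3.2972)
step 5: θ'=-1.2972 (R=-0.6250) → pose (5.3733, 1.9187, -1.2972)
step 6: θ'=-0.7972 (R=1.0000) → pose (5.6207, 1.4901, -0.7972)

(5.6207, 1.4901, -0.7972)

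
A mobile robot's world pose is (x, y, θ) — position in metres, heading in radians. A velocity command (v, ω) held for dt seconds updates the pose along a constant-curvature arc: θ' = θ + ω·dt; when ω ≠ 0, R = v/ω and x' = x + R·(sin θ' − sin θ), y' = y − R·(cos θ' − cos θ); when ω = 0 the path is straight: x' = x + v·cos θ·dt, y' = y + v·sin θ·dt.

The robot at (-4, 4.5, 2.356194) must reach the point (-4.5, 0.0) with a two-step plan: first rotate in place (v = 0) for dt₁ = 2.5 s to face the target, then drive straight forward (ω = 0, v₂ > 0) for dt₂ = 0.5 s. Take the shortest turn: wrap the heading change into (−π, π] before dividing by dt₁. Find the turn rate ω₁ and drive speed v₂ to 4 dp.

ω₁ = 0.8982, v₂ = 9.0554

heading to target = atan2(0−4.5, -4.5−-4) = -1.6815
Δθ = wrap(-1.6815 − 2.3562) = 2.2455; ω₁ = Δθ/dt₁ = 0.8982
distance = √((-4.5−-4)² + (0−4.5)²) = 4.5277; v₂ = distance/dt₂ = 9.0554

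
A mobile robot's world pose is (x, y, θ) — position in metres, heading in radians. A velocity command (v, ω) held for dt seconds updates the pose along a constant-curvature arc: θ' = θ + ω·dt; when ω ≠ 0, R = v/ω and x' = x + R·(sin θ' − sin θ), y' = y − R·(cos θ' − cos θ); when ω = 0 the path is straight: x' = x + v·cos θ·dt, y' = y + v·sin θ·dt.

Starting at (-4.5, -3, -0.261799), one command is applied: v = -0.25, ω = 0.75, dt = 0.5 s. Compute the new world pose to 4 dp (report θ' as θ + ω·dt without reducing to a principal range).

θ' = -0.2618 + 0.75·0.5 = 0.1132
R = v/ω = -0.25/0.75 = -0.3333
x' = -4.5 + -0.3333·(sin 0.1132 − sin -0.2618) = -4.6239
y' = -3 − -0.3333·(cos 0.1132 − cos -0.2618) = -2.9908

(-4.6239, -2.9908, 0.1132)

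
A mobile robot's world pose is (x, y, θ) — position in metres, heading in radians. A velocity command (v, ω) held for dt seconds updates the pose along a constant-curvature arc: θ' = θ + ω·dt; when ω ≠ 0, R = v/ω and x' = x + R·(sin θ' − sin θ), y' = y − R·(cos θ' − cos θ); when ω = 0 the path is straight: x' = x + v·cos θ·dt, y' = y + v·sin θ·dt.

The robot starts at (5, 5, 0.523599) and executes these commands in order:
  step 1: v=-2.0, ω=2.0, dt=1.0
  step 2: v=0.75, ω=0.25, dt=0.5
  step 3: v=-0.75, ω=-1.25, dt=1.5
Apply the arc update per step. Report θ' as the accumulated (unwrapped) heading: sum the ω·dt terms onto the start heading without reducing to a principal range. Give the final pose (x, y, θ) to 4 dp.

step 1: θ'=2.5236 (R=-1.0000) → pose (4.9206, 3.3189, 2.5236)
step 2: θ'=2.6486 (R=3.0000) → pose (4.6022, 3.5166, 2.6486)
step 3: θ'=0.7736 (R=0.6000) → pose (4.7375, 2.5588, 0.7736)

(4.7375, 2.5588, 0.7736)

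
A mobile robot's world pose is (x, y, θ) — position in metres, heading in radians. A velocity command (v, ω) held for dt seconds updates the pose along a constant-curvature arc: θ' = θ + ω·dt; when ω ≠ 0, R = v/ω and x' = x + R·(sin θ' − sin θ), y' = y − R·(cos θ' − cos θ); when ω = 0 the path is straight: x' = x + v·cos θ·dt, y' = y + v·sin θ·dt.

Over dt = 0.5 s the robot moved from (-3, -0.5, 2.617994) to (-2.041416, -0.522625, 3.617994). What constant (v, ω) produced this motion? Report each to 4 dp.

v = -2.0000, ω = 2.0000

Δθ = 3.617994 − 2.617994 = 1.000000
ω = Δθ/dt = 1.000000/0.5 = 2.0000
R = Δx/(sin θ' − sin θ) = -1.0000
v = R·ω = -1.0000·2.0000 = -2.0000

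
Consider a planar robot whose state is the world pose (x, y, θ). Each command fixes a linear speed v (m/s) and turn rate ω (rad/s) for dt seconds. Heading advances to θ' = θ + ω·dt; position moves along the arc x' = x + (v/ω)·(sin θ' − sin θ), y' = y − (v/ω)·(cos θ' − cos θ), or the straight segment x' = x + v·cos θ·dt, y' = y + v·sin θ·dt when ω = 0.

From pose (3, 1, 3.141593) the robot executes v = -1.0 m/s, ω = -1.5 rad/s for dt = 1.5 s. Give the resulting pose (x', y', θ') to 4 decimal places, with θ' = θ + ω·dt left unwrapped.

θ' = 3.1416 + -1.5·1.5 = 0.8916
R = v/ω = -1.0/-1.5 = 0.6667
x' = 3 + 0.6667·(sin 0.8916 − sin 3.1416) = 3.5187
y' = 1 − 0.6667·(cos 0.8916 − cos 3.1416) = -0.0854

(3.5187, -0.0854, 0.8916)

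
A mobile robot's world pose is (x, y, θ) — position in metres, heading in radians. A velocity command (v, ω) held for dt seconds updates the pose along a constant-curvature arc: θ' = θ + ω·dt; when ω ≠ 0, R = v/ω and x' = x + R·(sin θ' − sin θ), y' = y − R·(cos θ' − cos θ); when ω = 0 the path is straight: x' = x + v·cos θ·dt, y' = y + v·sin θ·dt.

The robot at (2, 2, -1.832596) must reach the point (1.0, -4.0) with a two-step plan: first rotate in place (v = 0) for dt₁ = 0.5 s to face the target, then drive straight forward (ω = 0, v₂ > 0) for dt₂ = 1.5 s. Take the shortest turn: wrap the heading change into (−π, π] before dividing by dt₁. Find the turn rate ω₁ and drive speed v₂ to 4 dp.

heading to target = atan2(-4−2, 1−2) = -1.7359
Δθ = wrap(-1.7359 − -1.8326) = 0.0967; ω₁ = Δθ/dt₁ = 0.1933
distance = √((1−2)² + (-4−2)²) = 6.0828; v₂ = distance/dt₂ = 4.0552

ω₁ = 0.1933, v₂ = 4.0552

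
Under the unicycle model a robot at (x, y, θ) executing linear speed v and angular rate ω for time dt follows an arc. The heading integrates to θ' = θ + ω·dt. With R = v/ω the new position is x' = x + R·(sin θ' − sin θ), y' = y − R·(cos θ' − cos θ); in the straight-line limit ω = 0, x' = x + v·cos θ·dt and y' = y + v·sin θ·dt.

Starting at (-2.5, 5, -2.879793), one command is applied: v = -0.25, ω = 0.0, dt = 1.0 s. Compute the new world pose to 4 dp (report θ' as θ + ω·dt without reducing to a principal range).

θ' = -2.8798 + 0.0·1.0 = -2.8798
ω = 0 → straight: x' = -2.5 + -0.25·cos(-2.8798)·1.0 = -2.2585
y' = 5 + -0.25·sin(-2.8798)·1.0 = 5.0647

(-2.2585, 5.0647, -2.8798)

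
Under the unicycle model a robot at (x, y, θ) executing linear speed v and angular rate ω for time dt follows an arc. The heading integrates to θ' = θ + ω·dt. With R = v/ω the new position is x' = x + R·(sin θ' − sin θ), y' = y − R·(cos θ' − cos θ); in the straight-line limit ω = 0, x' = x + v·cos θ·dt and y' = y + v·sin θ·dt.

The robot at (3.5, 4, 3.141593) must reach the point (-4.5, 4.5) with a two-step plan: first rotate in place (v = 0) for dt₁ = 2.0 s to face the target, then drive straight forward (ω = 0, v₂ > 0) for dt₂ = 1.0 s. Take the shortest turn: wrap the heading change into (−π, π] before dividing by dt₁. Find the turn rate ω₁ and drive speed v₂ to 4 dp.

ω₁ = -0.0312, v₂ = 8.0156

heading to target = atan2(4.5−4, -4.5−3.5) = 3.0792
Δθ = wrap(3.0792 − 3.1416) = -0.0624; ω₁ = Δθ/dt₁ = -0.0312
distance = √((-4.5−3.5)² + (4.5−4)²) = 8.0156; v₂ = distance/dt₂ = 8.0156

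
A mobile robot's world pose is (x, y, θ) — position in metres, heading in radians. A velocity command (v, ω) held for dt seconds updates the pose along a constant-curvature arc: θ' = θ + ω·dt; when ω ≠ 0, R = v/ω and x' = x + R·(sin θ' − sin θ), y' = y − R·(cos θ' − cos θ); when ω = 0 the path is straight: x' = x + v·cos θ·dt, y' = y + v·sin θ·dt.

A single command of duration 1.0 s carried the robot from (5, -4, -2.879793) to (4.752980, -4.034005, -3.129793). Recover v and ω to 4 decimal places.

Δθ = -3.129793 − -2.879793 = -0.250000
ω = Δθ/dt = -0.250000/1.0 = -0.2500
R = Δx/(sin θ' − sin θ) = -1.0000
v = R·ω = -1.0000·-0.2500 = 0.2500

v = 0.2500, ω = -0.2500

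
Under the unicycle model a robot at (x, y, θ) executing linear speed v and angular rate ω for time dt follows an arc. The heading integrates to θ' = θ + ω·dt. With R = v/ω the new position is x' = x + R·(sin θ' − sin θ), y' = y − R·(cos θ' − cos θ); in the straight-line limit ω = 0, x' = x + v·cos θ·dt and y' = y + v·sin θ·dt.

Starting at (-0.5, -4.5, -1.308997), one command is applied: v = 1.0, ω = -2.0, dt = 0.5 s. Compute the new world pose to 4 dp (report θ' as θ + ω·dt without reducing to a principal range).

θ' = -1.3090 + -2.0·0.5 = -2.3090
R = v/ω = 1.0/-2.0 = -0.5000
x' = -0.5 + -0.5000·(sin -2.3090 − sin -1.3090) = -0.6131
y' = -4.5 − -0.5000·(cos -2.3090 − cos -1.3090) = -4.9659

(-0.6131, -4.9659, -2.3090)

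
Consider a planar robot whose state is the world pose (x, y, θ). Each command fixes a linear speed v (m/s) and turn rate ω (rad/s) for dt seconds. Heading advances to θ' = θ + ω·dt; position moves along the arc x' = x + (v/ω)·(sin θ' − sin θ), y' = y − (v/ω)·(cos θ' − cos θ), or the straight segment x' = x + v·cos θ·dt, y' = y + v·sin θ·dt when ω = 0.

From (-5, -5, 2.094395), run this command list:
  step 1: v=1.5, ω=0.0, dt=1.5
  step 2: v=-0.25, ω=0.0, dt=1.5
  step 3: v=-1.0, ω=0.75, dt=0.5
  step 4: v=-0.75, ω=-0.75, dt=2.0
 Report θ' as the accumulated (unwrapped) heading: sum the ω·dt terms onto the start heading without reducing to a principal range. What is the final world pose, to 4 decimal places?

(-5.4112, -5.1011, 0.9694)

step 1: θ'=2.0944 (straight) → pose (-6.1250, -3.0514, 2.0944)
step 2: θ'=2.0944 (straight) → pose (-5.9375, -3.3762, 2.0944)
step 3: θ'=2.4694 (R=-1.3333) → pose (-5.6131, -3.7528, 2.4694)
step 4: θ'=0.9694 (R=1.0000) → pose (-5.4112, -5.1011, 0.9694)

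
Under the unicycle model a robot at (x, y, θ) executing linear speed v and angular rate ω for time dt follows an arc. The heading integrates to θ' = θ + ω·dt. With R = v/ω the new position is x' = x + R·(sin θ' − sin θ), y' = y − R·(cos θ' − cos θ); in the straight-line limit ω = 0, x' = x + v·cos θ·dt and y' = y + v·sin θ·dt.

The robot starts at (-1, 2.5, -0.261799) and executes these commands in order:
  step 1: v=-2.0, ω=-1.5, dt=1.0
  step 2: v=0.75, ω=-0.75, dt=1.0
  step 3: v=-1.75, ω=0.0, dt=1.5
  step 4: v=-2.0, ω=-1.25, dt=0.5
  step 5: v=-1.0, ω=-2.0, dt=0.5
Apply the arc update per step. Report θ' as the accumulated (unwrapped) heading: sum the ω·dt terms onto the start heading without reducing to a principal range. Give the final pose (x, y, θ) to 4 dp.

step 1: θ'=-1.7618 (R=1.3333) → pose (-1.9640, 4.0410, -1.7618)
step 2: θ'=-2.5118 (R=-1.0000) → pose (-2.3568, 3.4227, -2.5118)
step 3: θ'=-2.5118 (straight) → pose (-0.2354, 4.9688, -2.5118)
step 4: θ'=-3.1368 (R=1.6000) → pose (0.6993, 5.2757, -3.1368)
step 5: θ'=-4.1368 (R=0.5000) → pose (1.1211, 5.0479, -4.1368)

(1.1211, 5.0479, -4.1368)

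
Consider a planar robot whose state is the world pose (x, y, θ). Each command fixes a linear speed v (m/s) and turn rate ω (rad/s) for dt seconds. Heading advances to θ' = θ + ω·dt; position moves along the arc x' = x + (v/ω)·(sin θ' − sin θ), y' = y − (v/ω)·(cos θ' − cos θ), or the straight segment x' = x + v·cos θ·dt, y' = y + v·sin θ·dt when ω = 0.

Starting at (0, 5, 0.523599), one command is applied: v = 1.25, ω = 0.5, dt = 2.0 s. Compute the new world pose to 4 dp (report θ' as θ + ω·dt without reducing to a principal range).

θ' = 0.5236 + 0.5·2.0 = 1.5236
R = v/ω = 1.25/0.5 = 2.5000
x' = 0 + 2.5000·(sin 1.5236 − sin 0.5236) = 1.2472
y' = 5 − 2.5000·(cos 1.5236 − cos 0.5236) = 7.0471

(1.2472, 7.0471, 1.5236)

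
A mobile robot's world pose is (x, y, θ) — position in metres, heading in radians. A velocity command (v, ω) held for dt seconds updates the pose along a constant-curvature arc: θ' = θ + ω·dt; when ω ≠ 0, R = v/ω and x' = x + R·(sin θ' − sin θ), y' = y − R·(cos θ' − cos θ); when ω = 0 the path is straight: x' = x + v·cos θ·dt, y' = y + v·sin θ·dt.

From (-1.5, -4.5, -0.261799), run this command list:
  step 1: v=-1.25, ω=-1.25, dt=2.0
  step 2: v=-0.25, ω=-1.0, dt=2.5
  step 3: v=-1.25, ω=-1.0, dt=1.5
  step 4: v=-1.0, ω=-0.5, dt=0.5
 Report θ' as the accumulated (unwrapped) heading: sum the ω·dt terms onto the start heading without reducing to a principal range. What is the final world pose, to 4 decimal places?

step 1: θ'=-2.7618 (R=1.0000) → pose (-1.6119, -2.6053, -2.7618)
step 2: θ'=-5.2618 (R=0.2500) → pose (-1.3060, -2.9681, -5.2618)
step 3: θ'=-6.7618 (R=1.2500) → pose (-2.9477, -3.4249, -6.7618)
step 4: θ'=-7.0118 (R=2.0000) → pose (-3.3583, -3.1418, -7.0118)

(-3.3583, -3.1418, -7.0118)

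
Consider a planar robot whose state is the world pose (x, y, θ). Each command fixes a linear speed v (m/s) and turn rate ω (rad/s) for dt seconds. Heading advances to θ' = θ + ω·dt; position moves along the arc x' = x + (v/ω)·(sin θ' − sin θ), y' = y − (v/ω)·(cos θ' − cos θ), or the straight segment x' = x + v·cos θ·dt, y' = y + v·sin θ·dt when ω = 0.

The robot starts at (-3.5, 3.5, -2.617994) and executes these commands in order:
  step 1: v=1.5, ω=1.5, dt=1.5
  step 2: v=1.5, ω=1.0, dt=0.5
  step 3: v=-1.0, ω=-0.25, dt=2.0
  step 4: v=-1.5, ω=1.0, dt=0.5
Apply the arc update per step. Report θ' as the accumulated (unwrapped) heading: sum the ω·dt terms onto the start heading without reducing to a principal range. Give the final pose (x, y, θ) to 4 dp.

(-5.3252, 1.9339, 0.1320)

step 1: θ'=-0.3680 (R=1.0000) → pose (-3.3597, 1.7009, -0.3680)
step 2: θ'=0.1320 (R=1.5000) → pose (-2.6227, 1.6136, 0.1320)
step 3: θ'=-0.3680 (R=4.0000) → pose (-4.5882, 1.8465, -0.3680)
step 4: θ'=0.1320 (R=-1.5000) → pose (-5.3252, 1.9339, 0.1320)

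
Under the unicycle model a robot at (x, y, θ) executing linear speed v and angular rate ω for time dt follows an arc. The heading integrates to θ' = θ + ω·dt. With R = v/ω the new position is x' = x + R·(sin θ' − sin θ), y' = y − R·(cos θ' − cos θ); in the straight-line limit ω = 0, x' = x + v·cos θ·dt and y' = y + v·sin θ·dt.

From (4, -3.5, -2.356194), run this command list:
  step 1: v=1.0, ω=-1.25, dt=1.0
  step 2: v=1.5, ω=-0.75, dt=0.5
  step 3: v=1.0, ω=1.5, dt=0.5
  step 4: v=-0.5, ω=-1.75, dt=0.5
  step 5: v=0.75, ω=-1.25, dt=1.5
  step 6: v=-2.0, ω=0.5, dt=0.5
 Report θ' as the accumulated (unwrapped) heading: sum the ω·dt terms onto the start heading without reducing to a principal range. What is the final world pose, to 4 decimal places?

step 1: θ'=-3.6062 (R=-0.8000) → pose (3.0759, -3.6495, -3.6062)
step 2: θ'=-3.9812 (R=-2.0000) → pose (2.4832, -3.1970, -3.9812)
step 3: θ'=-3.2312 (R=0.6667) → pose (2.0466, -2.9782, -3.2312)
step 4: θ'=-4.1062 (R=0.2857) → pose (2.2559, -3.1000, -4.1062)
step 5: θ'=-5.9812 (R=-0.6000) → pose (2.5705, -2.1853, -5.9812)
step 6: θ'=-5.7312 (R=-4.0000) → pose (1.6627, -2.5984, -5.7312)

(1.6627, -2.5984, -5.7312)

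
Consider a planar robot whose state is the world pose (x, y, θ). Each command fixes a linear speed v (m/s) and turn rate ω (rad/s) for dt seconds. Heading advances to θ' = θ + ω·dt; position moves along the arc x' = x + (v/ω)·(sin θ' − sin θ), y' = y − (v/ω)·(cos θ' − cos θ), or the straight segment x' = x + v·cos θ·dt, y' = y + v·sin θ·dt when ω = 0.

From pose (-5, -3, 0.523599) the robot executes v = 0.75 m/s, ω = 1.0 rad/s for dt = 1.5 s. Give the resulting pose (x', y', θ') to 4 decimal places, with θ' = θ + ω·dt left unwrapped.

(-4.7006, -2.0224, 2.0236)

θ' = 0.5236 + 1.0·1.5 = 2.0236
R = v/ω = 0.75/1.0 = 0.7500
x' = -5 + 0.7500·(sin 2.0236 − sin 0.5236) = -4.7006
y' = -3 − 0.7500·(cos 2.0236 − cos 0.5236) = -2.0224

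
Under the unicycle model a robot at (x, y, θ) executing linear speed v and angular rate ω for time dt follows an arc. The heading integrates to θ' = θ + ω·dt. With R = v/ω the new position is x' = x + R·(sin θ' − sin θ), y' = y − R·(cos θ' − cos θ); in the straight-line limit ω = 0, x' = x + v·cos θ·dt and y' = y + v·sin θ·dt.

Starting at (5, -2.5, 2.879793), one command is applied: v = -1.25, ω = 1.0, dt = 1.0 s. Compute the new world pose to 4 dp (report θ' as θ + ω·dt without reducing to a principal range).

θ' = 2.8798 + 1.0·1.0 = 3.8798
R = v/ω = -1.25/1.0 = -1.2500
x' = 5 + -1.2500·(sin 3.8798 − sin 2.8798) = 6.1647
y' = -2.5 − -1.2500·(cos 3.8798 − cos 2.8798) = -2.2172

(6.1647, -2.2172, 3.8798)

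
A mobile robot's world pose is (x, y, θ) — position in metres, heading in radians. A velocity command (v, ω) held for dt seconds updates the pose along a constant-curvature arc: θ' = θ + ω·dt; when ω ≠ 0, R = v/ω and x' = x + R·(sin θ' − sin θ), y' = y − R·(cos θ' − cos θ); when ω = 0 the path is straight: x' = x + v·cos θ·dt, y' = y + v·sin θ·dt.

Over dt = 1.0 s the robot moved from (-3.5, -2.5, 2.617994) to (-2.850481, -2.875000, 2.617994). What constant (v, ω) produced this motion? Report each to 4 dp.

v = -0.7500, ω = 0.0000

Δθ = 2.617994 − 2.617994 = 0.000000
ω = Δθ/dt = 0.000000/1.0 = 0.0000
ω = 0 → v = (Δx·cos θ + Δy·sin θ)/dt = -0.7500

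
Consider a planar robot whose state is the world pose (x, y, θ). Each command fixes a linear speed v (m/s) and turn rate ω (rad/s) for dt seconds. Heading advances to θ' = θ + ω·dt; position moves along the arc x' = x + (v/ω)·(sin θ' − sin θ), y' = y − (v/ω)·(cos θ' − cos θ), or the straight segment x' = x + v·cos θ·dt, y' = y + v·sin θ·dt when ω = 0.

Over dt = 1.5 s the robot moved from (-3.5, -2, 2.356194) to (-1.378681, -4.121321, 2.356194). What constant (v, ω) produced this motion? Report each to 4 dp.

v = -2.0000, ω = 0.0000

Δθ = 2.356194 − 2.356194 = 0.000000
ω = Δθ/dt = 0.000000/1.5 = 0.0000
ω = 0 → v = (Δx·cos θ + Δy·sin θ)/dt = -2.0000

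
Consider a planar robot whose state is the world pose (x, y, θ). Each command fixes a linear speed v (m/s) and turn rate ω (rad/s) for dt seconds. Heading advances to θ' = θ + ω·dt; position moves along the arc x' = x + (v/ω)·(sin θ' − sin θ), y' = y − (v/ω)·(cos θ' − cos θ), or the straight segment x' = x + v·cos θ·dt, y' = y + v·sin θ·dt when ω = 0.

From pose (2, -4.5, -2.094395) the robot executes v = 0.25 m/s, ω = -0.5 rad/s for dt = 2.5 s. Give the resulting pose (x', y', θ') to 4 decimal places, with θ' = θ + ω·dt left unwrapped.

θ' = -2.0944 + -0.5·2.5 = -3.3444
R = v/ω = 0.25/-0.5 = -0.5000
x' = 2 + -0.5000·(sin -3.3444 − sin -2.0944) = 1.4663
y' = -4.5 − -0.5000·(cos -3.3444 − cos -2.0944) = -4.7398

(1.4663, -4.7398, -3.3444)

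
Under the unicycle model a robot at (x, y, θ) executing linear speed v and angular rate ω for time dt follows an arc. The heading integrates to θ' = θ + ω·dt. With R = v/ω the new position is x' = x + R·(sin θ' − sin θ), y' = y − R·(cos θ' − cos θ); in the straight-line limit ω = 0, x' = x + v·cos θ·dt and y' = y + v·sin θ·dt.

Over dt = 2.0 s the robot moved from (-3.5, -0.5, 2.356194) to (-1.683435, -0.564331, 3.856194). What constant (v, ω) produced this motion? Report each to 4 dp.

v = -1.0000, ω = 0.7500

Δθ = 3.856194 − 2.356194 = 1.500000
ω = Δθ/dt = 1.500000/2.0 = 0.7500
R = Δx/(sin θ' − sin θ) = -1.3333
v = R·ω = -1.3333·0.7500 = -1.0000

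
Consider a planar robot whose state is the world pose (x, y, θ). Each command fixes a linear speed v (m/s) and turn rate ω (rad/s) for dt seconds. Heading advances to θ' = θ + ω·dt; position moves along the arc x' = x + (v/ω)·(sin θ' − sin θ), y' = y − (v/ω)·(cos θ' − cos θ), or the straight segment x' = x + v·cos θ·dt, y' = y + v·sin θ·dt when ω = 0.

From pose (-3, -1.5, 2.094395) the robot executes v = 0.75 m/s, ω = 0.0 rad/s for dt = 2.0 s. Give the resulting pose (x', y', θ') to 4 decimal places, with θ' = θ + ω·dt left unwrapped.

(-3.7500, -0.2010, 2.0944)

θ' = 2.0944 + 0.0·2.0 = 2.0944
ω = 0 → straight: x' = -3 + 0.75·cos(2.0944)·2.0 = -3.7500
y' = -1.5 + 0.75·sin(2.0944)·2.0 = -0.2010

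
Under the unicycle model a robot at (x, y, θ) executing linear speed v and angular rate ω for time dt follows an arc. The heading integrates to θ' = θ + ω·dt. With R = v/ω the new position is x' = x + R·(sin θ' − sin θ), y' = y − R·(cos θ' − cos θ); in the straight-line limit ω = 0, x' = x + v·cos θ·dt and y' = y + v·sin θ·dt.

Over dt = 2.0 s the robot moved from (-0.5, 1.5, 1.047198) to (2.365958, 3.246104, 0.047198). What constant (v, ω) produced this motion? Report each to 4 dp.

v = 1.7500, ω = -0.5000

Δθ = 0.047198 − 1.047198 = -1.000000
ω = Δθ/dt = -1.000000/2.0 = -0.5000
R = Δx/(sin θ' − sin θ) = -3.5000
v = R·ω = -3.5000·-0.5000 = 1.7500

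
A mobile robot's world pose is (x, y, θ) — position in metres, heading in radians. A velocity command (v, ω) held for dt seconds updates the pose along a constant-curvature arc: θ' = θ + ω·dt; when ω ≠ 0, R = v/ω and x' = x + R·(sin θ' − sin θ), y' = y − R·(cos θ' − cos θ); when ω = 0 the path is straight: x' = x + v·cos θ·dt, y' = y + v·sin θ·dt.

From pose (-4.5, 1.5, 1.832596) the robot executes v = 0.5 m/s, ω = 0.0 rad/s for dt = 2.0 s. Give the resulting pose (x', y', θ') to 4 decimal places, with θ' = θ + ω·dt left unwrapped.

θ' = 1.8326 + 0.0·2.0 = 1.8326
ω = 0 → straight: x' = -4.5 + 0.5·cos(1.8326)·2.0 = -4.7588
y' = 1.5 + 0.5·sin(1.8326)·2.0 = 2.4659

(-4.7588, 2.4659, 1.8326)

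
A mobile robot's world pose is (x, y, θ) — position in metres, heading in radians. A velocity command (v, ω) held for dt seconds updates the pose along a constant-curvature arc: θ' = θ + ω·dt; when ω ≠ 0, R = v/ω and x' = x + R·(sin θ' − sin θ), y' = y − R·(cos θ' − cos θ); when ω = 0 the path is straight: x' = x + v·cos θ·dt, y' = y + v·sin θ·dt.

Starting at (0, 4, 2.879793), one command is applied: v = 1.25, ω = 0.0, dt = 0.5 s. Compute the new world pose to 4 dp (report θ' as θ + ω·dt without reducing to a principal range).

θ' = 2.8798 + 0.0·0.5 = 2.8798
ω = 0 → straight: x' = 0 + 1.25·cos(2.8798)·0.5 = -0.6037
y' = 4 + 1.25·sin(2.8798)·0.5 = 4.1618

(-0.6037, 4.1618, 2.8798)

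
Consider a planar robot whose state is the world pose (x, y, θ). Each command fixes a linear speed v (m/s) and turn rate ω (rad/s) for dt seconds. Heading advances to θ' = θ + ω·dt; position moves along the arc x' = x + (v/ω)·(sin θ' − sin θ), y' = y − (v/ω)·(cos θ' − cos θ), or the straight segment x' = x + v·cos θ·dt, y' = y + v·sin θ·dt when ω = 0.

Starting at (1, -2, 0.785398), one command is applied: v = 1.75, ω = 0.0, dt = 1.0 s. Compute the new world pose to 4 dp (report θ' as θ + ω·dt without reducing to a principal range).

θ' = 0.7854 + 0.0·1.0 = 0.7854
ω = 0 → straight: x' = 1 + 1.75·cos(0.7854)·1.0 = 2.2374
y' = -2 + 1.75·sin(0.7854)·1.0 = -0.7626

(2.2374, -0.7626, 0.7854)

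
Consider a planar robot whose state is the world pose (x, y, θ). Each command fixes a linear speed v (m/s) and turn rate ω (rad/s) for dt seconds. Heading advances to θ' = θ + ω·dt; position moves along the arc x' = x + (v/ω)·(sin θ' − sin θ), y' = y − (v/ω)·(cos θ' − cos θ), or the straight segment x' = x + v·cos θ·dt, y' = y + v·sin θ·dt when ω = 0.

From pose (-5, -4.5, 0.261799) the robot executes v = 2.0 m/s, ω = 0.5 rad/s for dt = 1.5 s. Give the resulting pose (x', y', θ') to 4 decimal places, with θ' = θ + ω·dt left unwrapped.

θ' = 0.2618 + 0.5·1.5 = 1.0118
R = v/ω = 2.0/0.5 = 4.0000
x' = -5 + 4.0000·(sin 1.0118 − sin 0.2618) = -2.6441
y' = -4.5 − 4.0000·(cos 1.0118 − cos 0.2618) = -2.7576

(-2.6441, -2.7576, 1.0118)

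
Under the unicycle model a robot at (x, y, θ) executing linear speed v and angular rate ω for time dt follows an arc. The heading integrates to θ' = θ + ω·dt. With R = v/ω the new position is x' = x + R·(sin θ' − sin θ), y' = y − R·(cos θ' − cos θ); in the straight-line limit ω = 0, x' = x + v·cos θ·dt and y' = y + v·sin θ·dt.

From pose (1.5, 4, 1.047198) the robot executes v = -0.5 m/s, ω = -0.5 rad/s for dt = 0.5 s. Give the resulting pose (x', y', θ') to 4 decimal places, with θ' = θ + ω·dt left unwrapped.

θ' = 1.0472 + -0.5·0.5 = 0.7972
R = v/ω = -0.5/-0.5 = 1.0000
x' = 1.5 + 1.0000·(sin 0.7972 − sin 1.0472) = 1.3494
y' = 4 − 1.0000·(cos 0.7972 − cos 1.0472) = 3.8013

(1.3494, 3.8013, 0.7972)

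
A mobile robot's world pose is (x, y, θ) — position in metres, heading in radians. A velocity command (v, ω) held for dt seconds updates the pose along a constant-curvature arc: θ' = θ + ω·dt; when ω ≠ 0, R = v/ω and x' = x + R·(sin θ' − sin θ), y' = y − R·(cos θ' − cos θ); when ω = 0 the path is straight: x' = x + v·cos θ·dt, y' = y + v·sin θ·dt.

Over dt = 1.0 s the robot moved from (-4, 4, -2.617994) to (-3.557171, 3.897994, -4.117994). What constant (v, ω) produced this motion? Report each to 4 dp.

Δθ = -4.117994 − -2.617994 = -1.500000
ω = Δθ/dt = -1.500000/1.0 = -1.5000
R = Δx/(sin θ' − sin θ) = 0.3333
v = R·ω = 0.3333·-1.5000 = -0.5000

v = -0.5000, ω = -1.5000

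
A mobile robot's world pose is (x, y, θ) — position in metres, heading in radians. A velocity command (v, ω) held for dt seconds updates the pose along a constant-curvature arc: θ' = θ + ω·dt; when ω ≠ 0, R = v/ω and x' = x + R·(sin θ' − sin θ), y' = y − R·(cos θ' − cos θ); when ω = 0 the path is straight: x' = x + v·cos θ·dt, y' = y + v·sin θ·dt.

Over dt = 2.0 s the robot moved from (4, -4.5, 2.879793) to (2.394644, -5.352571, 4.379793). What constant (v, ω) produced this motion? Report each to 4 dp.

Δθ = 4.379793 − 2.879793 = 1.500000
ω = Δθ/dt = 1.500000/2.0 = 0.7500
R = Δx/(sin θ' − sin θ) = 1.3333
v = R·ω = 1.3333·0.7500 = 1.0000

v = 1.0000, ω = 0.7500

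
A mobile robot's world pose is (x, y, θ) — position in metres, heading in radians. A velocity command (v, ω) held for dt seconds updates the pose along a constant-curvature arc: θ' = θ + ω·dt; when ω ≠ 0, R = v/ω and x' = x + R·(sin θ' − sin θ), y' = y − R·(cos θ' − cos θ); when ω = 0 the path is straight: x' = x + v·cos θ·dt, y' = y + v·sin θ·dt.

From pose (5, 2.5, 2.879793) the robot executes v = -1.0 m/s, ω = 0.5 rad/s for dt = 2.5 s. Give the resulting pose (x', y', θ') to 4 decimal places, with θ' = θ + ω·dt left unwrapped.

(7.1877, 3.3315, 4.1298)

θ' = 2.8798 + 0.5·2.5 = 4.1298
R = v/ω = -1.0/0.5 = -2.0000
x' = 5 + -2.0000·(sin 4.1298 − sin 2.8798) = 7.1877
y' = 2.5 − -2.0000·(cos 4.1298 − cos 2.8798) = 3.3315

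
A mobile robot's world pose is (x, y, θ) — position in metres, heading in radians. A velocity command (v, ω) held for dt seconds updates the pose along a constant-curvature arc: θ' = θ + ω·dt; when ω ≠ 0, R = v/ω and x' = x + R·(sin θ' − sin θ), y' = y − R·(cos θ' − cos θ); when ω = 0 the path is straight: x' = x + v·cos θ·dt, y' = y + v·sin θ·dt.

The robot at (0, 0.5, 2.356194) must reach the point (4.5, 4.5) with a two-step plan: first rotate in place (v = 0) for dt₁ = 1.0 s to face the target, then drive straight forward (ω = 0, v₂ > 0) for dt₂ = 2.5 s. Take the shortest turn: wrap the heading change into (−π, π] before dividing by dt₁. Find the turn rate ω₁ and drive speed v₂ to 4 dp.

heading to target = atan2(4.5−0.5, 4.5−0) = 0.7266
Δθ = wrap(0.7266 − 2.3562) = -1.6296; ω₁ = Δθ/dt₁ = -1.6296
distance = √((4.5−0)² + (4.5−0.5)²) = 6.0208; v₂ = distance/dt₂ = 2.4083

ω₁ = -1.6296, v₂ = 2.4083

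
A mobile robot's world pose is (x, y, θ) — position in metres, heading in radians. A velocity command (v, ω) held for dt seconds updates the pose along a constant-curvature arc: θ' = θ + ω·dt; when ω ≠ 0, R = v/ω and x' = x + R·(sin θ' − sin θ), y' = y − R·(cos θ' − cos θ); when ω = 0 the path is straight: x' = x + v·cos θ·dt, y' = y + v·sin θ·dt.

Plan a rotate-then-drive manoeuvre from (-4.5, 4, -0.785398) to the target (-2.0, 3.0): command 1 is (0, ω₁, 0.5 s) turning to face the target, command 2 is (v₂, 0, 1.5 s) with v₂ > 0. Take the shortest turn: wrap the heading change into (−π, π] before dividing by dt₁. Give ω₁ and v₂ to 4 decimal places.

heading to target = atan2(3−4, -2−-4.5) = -0.3805
Δθ = wrap(-0.3805 − -0.7854) = 0.4049; ω₁ = Δθ/dt₁ = 0.8098
distance = √((-2−-4.5)² + (3−4)²) = 2.6926; v₂ = distance/dt₂ = 1.7951

ω₁ = 0.8098, v₂ = 1.7951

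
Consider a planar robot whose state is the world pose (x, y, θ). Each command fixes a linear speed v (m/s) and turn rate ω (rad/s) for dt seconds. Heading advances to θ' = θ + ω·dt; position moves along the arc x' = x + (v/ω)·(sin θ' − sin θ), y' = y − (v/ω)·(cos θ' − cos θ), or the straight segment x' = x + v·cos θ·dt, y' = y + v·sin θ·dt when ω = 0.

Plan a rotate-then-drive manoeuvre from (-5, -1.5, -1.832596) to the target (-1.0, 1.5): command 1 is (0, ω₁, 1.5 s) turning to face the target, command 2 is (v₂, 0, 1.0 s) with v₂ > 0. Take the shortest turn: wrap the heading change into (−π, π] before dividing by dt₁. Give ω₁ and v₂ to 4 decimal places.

ω₁ = 1.6507, v₂ = 5.0000

heading to target = atan2(1.5−-1.5, -1−-5) = 0.6435
Δθ = wrap(0.6435 − -1.8326) = 2.4761; ω₁ = Δθ/dt₁ = 1.6507
distance = √((-1−-5)² + (1.5−-1.5)²) = 5.0000; v₂ = distance/dt₂ = 5.0000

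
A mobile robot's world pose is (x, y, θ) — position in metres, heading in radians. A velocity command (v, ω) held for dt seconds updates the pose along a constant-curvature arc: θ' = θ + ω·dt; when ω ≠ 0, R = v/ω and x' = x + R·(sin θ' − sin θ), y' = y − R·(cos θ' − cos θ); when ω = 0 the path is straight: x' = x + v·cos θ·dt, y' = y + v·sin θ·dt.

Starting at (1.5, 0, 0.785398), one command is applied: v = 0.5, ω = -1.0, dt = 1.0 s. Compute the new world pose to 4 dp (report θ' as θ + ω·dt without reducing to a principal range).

(1.9600, 0.1350, -0.2146)

θ' = 0.7854 + -1.0·1.0 = -0.2146
R = v/ω = 0.5/-1.0 = -0.5000
x' = 1.5 + -0.5000·(sin -0.2146 − sin 0.7854) = 1.9600
y' = 0 − -0.5000·(cos -0.2146 − cos 0.7854) = 0.1350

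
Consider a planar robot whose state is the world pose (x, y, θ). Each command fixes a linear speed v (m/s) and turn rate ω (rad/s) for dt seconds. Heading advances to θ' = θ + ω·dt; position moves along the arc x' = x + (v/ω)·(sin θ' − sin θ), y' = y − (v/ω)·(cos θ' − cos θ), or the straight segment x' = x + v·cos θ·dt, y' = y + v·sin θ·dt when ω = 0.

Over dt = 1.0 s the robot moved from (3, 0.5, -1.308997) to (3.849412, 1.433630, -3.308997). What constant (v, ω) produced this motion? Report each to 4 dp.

v = -1.5000, ω = -2.0000

Δθ = -3.308997 − -1.308997 = -2.000000
ω = Δθ/dt = -2.000000/1.0 = -2.0000
R = −Δy/(cos θ' − cos θ) = 0.7500
v = R·ω = 0.7500·-2.0000 = -1.5000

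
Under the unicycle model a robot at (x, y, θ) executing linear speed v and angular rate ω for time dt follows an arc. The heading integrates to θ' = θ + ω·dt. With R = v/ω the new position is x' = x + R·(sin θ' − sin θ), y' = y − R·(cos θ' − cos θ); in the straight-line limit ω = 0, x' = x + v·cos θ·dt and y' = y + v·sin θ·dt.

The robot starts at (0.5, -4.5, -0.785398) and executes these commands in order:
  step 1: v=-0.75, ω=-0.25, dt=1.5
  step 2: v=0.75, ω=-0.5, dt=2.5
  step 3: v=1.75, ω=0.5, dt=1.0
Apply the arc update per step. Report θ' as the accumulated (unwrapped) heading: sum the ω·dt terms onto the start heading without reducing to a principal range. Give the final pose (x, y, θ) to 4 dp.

step 1: θ'=-1.1604 (R=3.0000) → pose (-0.1296, -3.5756, -1.1604)
step 2: θ'=-2.4104 (R=-1.5000) → pose (-0.5034, -5.2906, -2.4104)
step 3: θ'=-1.9104 (R=3.5000) → pose (-1.4663, -6.7301, -1.9104)

(-1.4663, -6.7301, -1.9104)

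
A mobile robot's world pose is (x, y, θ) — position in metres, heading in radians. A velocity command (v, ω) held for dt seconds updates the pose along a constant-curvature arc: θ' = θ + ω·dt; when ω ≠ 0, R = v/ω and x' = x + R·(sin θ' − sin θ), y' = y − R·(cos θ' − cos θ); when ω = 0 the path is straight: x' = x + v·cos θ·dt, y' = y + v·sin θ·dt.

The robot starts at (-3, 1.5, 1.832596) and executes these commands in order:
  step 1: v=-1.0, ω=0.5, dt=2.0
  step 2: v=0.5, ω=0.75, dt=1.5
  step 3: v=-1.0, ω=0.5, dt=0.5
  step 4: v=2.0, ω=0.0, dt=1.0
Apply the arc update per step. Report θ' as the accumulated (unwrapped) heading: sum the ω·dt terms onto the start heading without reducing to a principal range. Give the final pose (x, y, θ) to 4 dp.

(-3.0382, -1.4135, 4.2076)

step 1: θ'=2.8326 (R=-2.0000) → pose (-1.6764, 0.1124, 2.8326)
step 2: θ'=3.9576 (R=0.6667) → pose (-2.3647, -0.0660, 3.9576)
step 3: θ'=4.2076 (R=-2.0000) → pose (-2.0710, 0.3370, 4.2076)
step 4: θ'=4.2076 (straight) → pose (-3.0382, -1.4135, 4.2076)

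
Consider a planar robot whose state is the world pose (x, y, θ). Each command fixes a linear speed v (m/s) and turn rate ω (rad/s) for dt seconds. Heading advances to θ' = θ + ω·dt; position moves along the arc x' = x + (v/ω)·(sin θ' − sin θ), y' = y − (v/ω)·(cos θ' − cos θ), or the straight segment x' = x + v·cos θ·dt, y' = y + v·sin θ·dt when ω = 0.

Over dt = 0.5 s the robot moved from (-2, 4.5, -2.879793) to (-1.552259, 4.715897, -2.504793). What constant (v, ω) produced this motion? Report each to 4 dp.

Δθ = -2.504793 − -2.879793 = 0.375000
ω = Δθ/dt = 0.375000/0.5 = 0.7500
R = Δx/(sin θ' − sin θ) = -1.3333
v = R·ω = -1.3333·0.7500 = -1.0000

v = -1.0000, ω = 0.7500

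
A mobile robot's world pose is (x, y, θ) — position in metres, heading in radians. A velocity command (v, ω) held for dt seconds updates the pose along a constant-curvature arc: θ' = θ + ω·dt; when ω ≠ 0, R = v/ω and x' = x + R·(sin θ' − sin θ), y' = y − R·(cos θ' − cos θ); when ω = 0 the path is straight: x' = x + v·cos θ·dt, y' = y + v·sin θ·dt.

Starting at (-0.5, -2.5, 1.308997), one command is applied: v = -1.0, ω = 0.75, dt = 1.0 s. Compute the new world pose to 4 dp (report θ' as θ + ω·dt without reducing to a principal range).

θ' = 1.3090 + 0.75·1.0 = 2.0590
R = v/ω = -1.0/0.75 = -1.3333
x' = -0.5 + -1.3333·(sin 2.0590 − sin 1.3090) = -0.3897
y' = -2.5 − -1.3333·(cos 2.0590 − cos 1.3090) = -3.4705

(-0.3897, -3.4705, 2.0590)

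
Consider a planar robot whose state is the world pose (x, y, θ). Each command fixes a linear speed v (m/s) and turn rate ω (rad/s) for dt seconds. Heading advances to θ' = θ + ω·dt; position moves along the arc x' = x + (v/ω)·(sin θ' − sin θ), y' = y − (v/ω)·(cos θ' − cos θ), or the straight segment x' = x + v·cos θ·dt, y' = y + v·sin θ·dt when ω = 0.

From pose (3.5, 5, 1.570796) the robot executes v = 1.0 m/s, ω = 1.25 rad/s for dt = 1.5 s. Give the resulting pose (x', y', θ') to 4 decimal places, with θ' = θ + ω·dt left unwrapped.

θ' = 1.5708 + 1.25·1.5 = 3.4458
R = v/ω = 1.0/1.25 = 0.8000
x' = 3.5 + 0.8000·(sin 3.4458 − sin 1.5708) = 2.4604
y' = 5 − 0.8000·(cos 3.4458 − cos 1.5708) = 5.7633

(2.4604, 5.7633, 3.4458)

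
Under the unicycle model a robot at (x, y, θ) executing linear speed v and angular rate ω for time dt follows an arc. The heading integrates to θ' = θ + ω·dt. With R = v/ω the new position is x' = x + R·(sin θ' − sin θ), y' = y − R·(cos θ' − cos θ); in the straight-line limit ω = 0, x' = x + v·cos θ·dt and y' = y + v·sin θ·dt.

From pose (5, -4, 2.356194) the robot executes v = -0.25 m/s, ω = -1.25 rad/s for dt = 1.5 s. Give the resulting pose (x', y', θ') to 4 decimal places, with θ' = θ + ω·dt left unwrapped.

θ' = 2.3562 + -1.25·1.5 = 0.4812
R = v/ω = -0.25/-1.25 = 0.2000
x' = 5 + 0.2000·(sin 0.4812 − sin 2.3562) = 4.9511
y' = -4 − 0.2000·(cos 0.4812 − cos 2.3562) = -4.3187

(4.9511, -4.3187, 0.4812)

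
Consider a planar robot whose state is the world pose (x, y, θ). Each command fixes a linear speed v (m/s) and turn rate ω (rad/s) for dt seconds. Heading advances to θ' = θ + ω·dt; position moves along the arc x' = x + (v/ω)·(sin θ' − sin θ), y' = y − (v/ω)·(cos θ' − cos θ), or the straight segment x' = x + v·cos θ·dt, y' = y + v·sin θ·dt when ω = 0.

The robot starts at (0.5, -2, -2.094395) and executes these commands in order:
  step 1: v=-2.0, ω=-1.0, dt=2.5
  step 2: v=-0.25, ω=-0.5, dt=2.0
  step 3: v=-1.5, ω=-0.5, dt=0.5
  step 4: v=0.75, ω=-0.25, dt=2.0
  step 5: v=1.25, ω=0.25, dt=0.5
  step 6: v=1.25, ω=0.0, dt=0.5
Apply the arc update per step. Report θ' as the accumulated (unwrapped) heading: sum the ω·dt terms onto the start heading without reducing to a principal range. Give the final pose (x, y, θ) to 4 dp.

(6.1135, -3.2899, -6.2194)

step 1: θ'=-4.5944 (R=2.0000) → pose (4.2181, -2.7646, -4.5944)
step 2: θ'=-5.5944 (R=0.5000) → pose (4.0394, -3.2094, -5.5944)
step 3: θ'=-5.8444 (R=3.0000) → pose (3.4071, -3.6092, -5.8444)
step 4: θ'=-6.3444 (R=-3.0000) → pose (4.8652, -3.3306, -6.3444)
step 5: θ'=-6.2194 (R=5.0000) → pose (5.4898, -3.3298, -6.2194)
step 6: θ'=-6.2194 (straight) → pose (6.1135, -3.2899, -6.2194)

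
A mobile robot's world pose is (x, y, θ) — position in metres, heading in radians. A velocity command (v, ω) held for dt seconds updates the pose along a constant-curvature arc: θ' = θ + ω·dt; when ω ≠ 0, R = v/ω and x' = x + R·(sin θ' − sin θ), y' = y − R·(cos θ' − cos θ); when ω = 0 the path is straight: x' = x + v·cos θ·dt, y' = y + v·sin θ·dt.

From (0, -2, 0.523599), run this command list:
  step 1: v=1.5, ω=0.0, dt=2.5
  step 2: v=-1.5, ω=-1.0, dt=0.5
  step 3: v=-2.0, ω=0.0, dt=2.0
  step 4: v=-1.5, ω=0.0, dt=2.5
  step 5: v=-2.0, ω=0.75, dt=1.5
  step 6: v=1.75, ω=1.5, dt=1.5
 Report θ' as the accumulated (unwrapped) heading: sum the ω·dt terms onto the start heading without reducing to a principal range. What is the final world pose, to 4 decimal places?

(-8.9452, -0.4752, 3.3986)

step 1: θ'=0.5236 (straight) → pose (3.2476, -0.1250, 0.5236)
step 2: θ'=0.0236 (R=1.5000) → pose (2.5330, -0.3255, 0.0236)
step 3: θ'=0.0236 (straight) → pose (-1.4659, -0.4199, 0.0236)
step 4: θ'=0.0236 (straight) → pose (-5.2149, -0.5084, 0.0236)
step 5: θ'=1.1486 (R=-2.6667) → pose (-7.5844, -2.0816, 1.1486)
step 6: θ'=3.3986 (R=1.1667) → pose (-8.9452, -0.4752, 3.3986)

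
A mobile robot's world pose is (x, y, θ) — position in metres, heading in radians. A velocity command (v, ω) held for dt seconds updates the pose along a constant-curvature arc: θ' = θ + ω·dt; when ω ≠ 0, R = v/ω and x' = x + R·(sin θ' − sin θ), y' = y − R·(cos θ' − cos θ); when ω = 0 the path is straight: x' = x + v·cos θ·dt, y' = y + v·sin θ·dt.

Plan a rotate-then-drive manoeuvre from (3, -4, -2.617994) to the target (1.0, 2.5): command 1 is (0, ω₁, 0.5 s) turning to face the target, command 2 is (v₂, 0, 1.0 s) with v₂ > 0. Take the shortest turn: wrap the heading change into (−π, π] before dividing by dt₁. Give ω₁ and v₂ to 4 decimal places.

heading to target = atan2(2.5−-4, 1−3) = 1.8693
Δθ = wrap(1.8693 − -2.6180) = -1.7959; ω₁ = Δθ/dt₁ = -3.5918
distance = √((1−3)² + (2.5−-4)²) = 6.8007; v₂ = distance/dt₂ = 6.8007

ω₁ = -3.5918, v₂ = 6.8007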